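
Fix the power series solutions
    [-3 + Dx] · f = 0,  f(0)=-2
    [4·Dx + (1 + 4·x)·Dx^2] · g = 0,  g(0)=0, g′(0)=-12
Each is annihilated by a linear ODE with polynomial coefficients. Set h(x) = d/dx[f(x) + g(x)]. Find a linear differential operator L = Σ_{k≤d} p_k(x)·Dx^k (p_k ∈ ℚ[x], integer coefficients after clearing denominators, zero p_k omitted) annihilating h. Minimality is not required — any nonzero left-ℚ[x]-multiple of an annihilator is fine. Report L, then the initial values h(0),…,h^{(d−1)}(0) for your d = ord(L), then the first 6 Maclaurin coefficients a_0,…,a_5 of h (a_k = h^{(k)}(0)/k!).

f: a_k = -2, -6, -9, -9, -27/4, -81/20, …
g: a_k = 0, -12, 24, -64, 192, -3072/5, …
h₀=f+g: left-lcm gives L₀, ord ≤ 3.
Derive L from L₀ (diff closure).
L = (-132 - 144·x) + (23 - 72·x - 144·x^2)·Dx + (7 + 40·x + 48·x^2)·Dx^2  (order 2).
h: a_k = -18, 30, -219, 741, -12369/4, 245517/20, …
ICs: h(0) = -18, h′(0) = 30.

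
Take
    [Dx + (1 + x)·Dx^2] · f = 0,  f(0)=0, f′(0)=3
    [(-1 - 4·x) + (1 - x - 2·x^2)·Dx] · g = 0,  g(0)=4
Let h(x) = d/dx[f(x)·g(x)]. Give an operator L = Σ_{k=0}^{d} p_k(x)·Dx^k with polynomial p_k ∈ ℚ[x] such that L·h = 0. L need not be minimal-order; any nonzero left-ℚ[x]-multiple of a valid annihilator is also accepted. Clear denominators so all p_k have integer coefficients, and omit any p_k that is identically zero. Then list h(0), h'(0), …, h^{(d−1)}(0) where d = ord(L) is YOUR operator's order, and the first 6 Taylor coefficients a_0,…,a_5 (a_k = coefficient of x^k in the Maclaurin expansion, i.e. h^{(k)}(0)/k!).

f: a_k = 0, 3, -3/2, 1, -3/4, 3/5, …
g: a_k = 4, 4, 12, 20, 44, 84, …
Product ⇒ symmetric product L₀, ord ≤ 2.
Differentiate: ansatz ord ≤ ord L₀ ⇒ L.
L = (72 + 180·x + 144·x^2) + (13 + 93·x + 192·x^2 + 112·x^3)·Dx + (-5 - 8·x + 15·x^2 + 34·x^3 + 16·x^4)·Dx^2  (order 2).
h: a_k = 12, 12, 102, 172, 567, 5922/5, …
ICs: h(0) = 12, h′(0) = 12.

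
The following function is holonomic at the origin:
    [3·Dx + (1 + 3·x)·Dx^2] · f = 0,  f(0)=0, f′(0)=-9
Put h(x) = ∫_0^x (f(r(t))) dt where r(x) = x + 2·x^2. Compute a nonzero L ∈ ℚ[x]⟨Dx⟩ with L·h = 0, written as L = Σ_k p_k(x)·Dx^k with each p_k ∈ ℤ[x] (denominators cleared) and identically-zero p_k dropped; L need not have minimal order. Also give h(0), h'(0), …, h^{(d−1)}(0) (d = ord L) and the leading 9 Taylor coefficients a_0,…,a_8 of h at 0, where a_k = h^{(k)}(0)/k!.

f: a_k = 0, -9, 27/2, -27, 243/4, -729/5, 729/2, -6561/7, 19683/8, …
Change of var in L_f (x↦r) gives L₀.
h=∫₀ˣh₀: take L = L₀·Dx.
L = (-1 + 12·x + 24·x^2)·Dx^2 + (1 + 7·x + 18·x^2 + 24·x^3)·Dx^3  (order 3).
h: a_k = 0, 0, -9/2, -3/2, 27/4, -189/20, 27/10, 297/14, -3159/56, …
ICs: h(0) = 0, h′(0) = 0, h′′(0) = -9.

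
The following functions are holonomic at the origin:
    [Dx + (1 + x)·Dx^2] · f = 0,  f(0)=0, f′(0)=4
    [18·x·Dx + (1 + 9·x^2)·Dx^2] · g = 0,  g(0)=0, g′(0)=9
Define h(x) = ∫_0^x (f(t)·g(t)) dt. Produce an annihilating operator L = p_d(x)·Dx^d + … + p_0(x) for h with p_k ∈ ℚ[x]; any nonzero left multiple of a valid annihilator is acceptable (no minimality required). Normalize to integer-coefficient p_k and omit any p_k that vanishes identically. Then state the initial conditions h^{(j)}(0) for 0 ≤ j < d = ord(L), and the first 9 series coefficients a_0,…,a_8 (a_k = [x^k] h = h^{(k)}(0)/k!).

f: a_k = 0, 4, -2, 4/3, -1, 4/5, -2/3, 4/7, -1/2, …
g: a_k = 0, 9, 0, -27, 0, 729/5, 0, -6561/7, 0, …
Product ⇒ symmetric product L₀, ord ≤ 4.
h=∫h₀ ⇒ L = L₀·Dx.
L = (1368 + 2700·x + 37584·x^2 + 95580·x^3 + 87480·x^4 + 37908·x^5 + 26244·x^7)·Dx^2 + (1298 + 9180·x + 54612·x^2 + 194724·x^3 + 324000·x^4 + 271188·x^5 + 102060·x^6 + 78732·x^7 + 91854·x^8)·Dx^3 + (76 + 2848·x + 12096·x^2 + 43992·x^3 + 117288·x^4 + 173016·x^5 + 139968·x^6 + 75816·x^7 + 78732·x^8 + 52488·x^9)·Dx^4 + (37 + 146·x + 901·x^2 + 2808·x^3 + 7362·x^4 + 15228·x^5 + 21546·x^6 + 17496·x^7 + 12393·x^8 + 13122·x^9 + 6561·x^10)·Dx^5  (order 5).
h: a_k = 0, 0, 0, 12, -9/2, -96/5, 15/2, 396/5, -1353/40, …
ICs: h(0) = 0, h′(0) = 0, h′′(0) = 0, h′′′(0) = 72, h′′′′(0) = -108.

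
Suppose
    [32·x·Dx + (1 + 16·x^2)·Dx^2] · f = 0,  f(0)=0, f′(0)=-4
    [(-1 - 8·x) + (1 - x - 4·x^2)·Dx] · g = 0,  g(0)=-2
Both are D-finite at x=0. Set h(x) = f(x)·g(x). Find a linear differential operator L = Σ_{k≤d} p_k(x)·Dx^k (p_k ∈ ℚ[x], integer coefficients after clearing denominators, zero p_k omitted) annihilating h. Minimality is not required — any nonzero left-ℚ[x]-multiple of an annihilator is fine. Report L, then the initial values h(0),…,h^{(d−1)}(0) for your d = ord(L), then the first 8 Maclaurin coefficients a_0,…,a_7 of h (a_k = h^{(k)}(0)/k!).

L = (8 + 32·x + 384·x^2) + (2 - 16·x + 64·x^2 + 384·x^3)·Dx + (-1 + x - 12·x^2 + 16·x^3 + 64·x^4)·Dx^2  (order 2).
h: a_k = 0, 8, 8, -8/3, 88/3, 6424/15, 2728/5, -50872/21, …
ICs: h(0) = 0, h′(0) = 8.

f: a_k = 0, -4, 0, 64/3, 0, -1024/5, 0, 16384/7, …
g: a_k = -2, -2, -10, -18, -58, -130, -362, -882, …
L₀ := L_f ⊗_s L_g (sym. prod.), ord ≤ 2.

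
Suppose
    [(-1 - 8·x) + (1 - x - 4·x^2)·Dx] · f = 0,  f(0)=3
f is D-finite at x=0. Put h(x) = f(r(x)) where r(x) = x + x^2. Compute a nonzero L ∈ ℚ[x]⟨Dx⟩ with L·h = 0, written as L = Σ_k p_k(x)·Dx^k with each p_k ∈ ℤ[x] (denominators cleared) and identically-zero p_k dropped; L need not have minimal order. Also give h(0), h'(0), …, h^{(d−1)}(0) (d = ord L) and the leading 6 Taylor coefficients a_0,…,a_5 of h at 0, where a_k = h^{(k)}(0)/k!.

L = (1 + 10·x + 24·x^2 + 16·x^3) + (-1 + x + 5·x^2 + 8·x^3 + 4·x^4)·Dx  (order 1).
h: a_k = 3, 3, 18, 57, 183, 624, …
ICs: h(0) = 3.

f: a_k = 3, 3, 15, 27, 87, 195, …
f∘r: x↦r, Dx↦Dx/r' in L_f ⇒ L₀.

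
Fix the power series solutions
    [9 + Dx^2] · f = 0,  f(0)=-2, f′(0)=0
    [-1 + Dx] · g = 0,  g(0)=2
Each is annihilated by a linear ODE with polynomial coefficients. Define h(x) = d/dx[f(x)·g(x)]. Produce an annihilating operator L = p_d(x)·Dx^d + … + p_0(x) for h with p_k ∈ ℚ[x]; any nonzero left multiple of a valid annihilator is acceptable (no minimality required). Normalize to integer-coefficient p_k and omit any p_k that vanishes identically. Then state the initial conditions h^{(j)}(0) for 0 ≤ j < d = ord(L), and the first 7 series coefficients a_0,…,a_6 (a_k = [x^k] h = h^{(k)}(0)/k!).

L = 10 - 2·Dx + Dx^2  (order 2).
h: a_k = -4, 32, 52, -56/3, -158/3, -176/15, 614/45, …
ICs: h(0) = -4, h′(0) = 32.

f: a_k = -2, 0, 9, 0, -27/4, 0, 81/40, …
g: a_k = 2, 2, 1, 1/3, 1/12, 1/60, 1/360, …
h₀=f·g: eliminate ⇒ L₀, order ≤ 2·1.
Derive L from L₀ (diff closure).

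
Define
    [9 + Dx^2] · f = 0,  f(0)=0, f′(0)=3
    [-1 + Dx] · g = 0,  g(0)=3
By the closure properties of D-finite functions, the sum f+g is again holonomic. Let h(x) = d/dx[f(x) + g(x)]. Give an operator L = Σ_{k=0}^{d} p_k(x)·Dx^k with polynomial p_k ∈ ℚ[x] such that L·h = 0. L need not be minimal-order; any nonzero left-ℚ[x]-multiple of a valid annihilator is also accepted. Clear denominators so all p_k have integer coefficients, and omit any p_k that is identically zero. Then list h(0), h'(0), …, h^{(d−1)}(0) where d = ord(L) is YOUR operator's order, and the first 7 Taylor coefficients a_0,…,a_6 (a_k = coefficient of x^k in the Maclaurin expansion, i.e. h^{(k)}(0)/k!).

f: a_k = 0, 3, 0, -9/2, 0, 81/40, 0, …
g: a_k = 3, 3, 3/2, 1/2, 1/8, 1/40, 1/240, …
L₀ := lclm(L_f,L_g); ord L₀ ≤ 2+1.
Derive L from L₀ (diff closure).
L = 9 - 9·Dx + Dx^2 - Dx^3  (order 3).
h: a_k = 6, 3, -12, 1/2, 41/4, 1/40, -91/30, …
ICs: h(0) = 6, h′(0) = 3, h′′(0) = -24.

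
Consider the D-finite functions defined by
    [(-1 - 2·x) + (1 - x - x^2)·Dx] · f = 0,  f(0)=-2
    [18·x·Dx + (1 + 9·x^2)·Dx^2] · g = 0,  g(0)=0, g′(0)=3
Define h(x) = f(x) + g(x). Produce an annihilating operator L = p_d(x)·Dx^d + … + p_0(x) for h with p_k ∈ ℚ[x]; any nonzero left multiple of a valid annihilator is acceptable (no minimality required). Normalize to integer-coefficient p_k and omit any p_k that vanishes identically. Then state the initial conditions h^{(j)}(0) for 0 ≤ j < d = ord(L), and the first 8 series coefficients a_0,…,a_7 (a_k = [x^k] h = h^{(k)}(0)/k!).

f: a_k = -2, -2, -4, -6, -10, -16, -26, -42, …
g: a_k = 0, 3, 0, -9, 0, 243/5, 0, -2187/7, …
f+g: L₀ = lclm(L_f,L_g), ord ≤ 1+2.
L = (-36 + 144·x + 1440·x^2 + 2376·x^3 + 3186·x^4 + 486·x^6)·Dx + (18 + 24·x - 108·x^2 + 444·x^3 + 2313·x^4 + 2178·x^5 + 243·x^6 + 486·x^7)·Dx^2 + (-2 - 10·x - 34·x^2 - 48·x^3 - 123·x^4 + 387·x^5 + 198·x^6 + 81·x^7 + 81·x^8)·Dx^3  (order 3).
h: a_k = -2, 1, -4, -15, -10, 163/5, -26, -2481/7, …
ICs: h(0) = -2, h′(0) = 1, h′′(0) = -8.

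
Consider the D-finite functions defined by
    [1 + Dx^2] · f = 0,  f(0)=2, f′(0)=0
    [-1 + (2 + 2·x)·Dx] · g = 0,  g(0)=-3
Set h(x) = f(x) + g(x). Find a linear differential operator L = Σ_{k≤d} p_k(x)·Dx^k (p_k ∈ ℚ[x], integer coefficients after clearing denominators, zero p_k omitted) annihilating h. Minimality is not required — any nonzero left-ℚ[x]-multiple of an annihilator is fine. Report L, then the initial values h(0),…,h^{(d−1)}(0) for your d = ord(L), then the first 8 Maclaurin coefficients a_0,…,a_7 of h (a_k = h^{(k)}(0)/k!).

f: a_k = 2, 0, -1, 0, 1/12, 0, -1/360, 0, …
g: a_k = -3, -3/2, 3/8, -3/16, 15/128, -21/256, 63/1024, -99/2048, …
f+g: L₀ = lclm(L_f,L_g), ord ≤ 2+1.
L = (-7 - 8·x - 4·x^2) + (6 + 22·x + 24·x^2 + 8·x^3)·Dx + (-7 - 8·x - 4·x^2)·Dx^2 + (6 + 22·x + 24·x^2 + 8·x^3)·Dx^3  (order 3).
h: a_k = -1, -3/2, -5/8, -3/16, 77/384, -21/256, 2707/46080, -99/2048, …
ICs: h(0) = -1, h′(0) = -3/2, h′′(0) = -5/4.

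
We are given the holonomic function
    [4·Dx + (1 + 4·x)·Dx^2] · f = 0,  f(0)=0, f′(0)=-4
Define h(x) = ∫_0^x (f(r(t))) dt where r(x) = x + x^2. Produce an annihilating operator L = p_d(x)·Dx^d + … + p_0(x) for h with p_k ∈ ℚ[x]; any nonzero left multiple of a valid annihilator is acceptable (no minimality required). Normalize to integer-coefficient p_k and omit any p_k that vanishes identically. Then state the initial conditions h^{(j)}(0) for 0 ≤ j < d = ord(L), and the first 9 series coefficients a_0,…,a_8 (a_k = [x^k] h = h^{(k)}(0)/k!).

f: a_k = 0, -4, 8, -64/3, 64, -1024/5, 2048/3, -16384/7, 8192, …
Change of var in L_f (x↦r) gives L₀.
∫: right-multiply L₀ by Dx.
L = 2·Dx^2 + (1 + 2·x)·Dx^3  (order 3).
h: a_k = 0, 0, -2, 4/3, -4/3, 8/5, -32/15, 64/21, -32/7, …
ICs: h(0) = 0, h′(0) = 0, h′′(0) = -4.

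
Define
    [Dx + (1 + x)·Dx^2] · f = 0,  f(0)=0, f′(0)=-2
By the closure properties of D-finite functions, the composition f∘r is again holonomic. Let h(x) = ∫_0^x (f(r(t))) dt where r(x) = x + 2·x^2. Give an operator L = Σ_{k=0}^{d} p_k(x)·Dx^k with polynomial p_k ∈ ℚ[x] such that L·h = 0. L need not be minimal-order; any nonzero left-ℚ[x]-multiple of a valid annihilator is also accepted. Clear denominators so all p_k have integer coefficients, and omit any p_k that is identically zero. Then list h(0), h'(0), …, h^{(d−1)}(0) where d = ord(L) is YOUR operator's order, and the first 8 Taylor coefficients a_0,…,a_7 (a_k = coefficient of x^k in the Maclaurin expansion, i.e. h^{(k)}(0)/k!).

f: a_k = 0, -2, 1, -2/3, 1/2, -2/5, 1/3, -2/7, …
Change of var in L_f (x↦r) gives L₀.
Integrate: L := L₀·Dx.
L = (-3 + 4·x + 8·x^2)·Dx^2 + (1 + 5·x + 6·x^2 + 8·x^3)·Dx^3  (order 3).
h: a_k = 0, 0, -1, -1, 5/6, 1/10, -11/15, 3/7, …
ICs: h(0) = 0, h′(0) = 0, h′′(0) = -2.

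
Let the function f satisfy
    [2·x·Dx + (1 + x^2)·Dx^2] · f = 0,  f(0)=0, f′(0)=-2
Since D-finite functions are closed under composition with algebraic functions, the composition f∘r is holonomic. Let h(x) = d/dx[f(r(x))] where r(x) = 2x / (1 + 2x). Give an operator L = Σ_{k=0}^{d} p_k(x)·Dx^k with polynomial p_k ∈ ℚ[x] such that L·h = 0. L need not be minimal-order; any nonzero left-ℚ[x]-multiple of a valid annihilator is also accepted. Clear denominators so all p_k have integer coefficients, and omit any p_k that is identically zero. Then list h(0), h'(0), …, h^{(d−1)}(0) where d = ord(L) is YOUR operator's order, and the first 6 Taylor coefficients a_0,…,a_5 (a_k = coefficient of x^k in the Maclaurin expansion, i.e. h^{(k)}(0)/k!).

L = (4 + 16·x) + (1 + 4·x + 8·x^2)·Dx  (order 1).
h: a_k = -4, 16, -32, 0, 256, -1024, …
ICs: h(0) = -4.

f: a_k = 0, -2, 0, 2/3, 0, -2/5, …
h₀=f(r): pull back L_f along r ⇒ L₀.
Differentiate: ansatz ord ≤ ord L₀ ⇒ L.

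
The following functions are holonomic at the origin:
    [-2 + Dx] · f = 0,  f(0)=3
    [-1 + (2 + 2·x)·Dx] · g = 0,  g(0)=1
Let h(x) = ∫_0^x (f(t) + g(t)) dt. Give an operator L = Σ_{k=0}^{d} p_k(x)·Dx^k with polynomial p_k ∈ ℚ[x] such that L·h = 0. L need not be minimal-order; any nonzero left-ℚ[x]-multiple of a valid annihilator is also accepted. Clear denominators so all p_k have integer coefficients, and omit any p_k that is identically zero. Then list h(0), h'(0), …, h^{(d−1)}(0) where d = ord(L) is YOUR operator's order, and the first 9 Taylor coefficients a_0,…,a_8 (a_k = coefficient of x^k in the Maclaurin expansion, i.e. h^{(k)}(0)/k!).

f: a_k = 3, 6, 6, 4, 2, 4/5, 4/15, 8/105, 2/105, …
g: a_k = 1, 1/2, -1/8, 1/16, -5/128, 7/256, -21/1024, 33/2048, -429/32768, …
f+g: L₀ = lclm(L_f,L_g), ord ≤ 1+1.
∫: right-multiply L₀ by Dx.
L = (10 + 8·x)·Dx + (-17 - 32·x - 16·x^2)·Dx^2 + (6 + 14·x + 8·x^2)·Dx^3  (order 3).
h: a_k = 0, 4, 13/4, 47/24, 65/64, 251/640, 353/2560, 3781/107520, 19849/1720320, …
ICs: h(0) = 0, h′(0) = 4, h′′(0) = 13/2.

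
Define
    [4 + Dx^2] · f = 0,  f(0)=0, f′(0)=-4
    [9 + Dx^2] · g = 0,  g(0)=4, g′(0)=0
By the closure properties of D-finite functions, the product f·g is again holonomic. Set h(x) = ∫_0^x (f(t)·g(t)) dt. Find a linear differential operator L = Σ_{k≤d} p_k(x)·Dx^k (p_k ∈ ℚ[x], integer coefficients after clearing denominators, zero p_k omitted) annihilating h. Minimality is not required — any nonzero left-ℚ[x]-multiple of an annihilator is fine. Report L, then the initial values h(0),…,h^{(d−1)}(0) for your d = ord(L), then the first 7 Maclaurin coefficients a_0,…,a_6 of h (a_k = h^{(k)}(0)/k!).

L = 25·Dx + 26·Dx^3 + Dx^5  (order 5).
h: a_k = 0, 0, -8, 0, 62/3, 0, -781/45, …
ICs: h(0) = 0, h′(0) = 0, h′′(0) = -16, h′′′(0) = 0, h′′′′(0) = 496.

f: a_k = 0, -4, 0, 8/3, 0, -8/15, 0, …
g: a_k = 4, 0, -18, 0, 27/2, 0, -81/20, …
f·g: L₀ = L_f ⊗_s L_g, ord ≤ 2·2.
∫: right-multiply L₀ by Dx.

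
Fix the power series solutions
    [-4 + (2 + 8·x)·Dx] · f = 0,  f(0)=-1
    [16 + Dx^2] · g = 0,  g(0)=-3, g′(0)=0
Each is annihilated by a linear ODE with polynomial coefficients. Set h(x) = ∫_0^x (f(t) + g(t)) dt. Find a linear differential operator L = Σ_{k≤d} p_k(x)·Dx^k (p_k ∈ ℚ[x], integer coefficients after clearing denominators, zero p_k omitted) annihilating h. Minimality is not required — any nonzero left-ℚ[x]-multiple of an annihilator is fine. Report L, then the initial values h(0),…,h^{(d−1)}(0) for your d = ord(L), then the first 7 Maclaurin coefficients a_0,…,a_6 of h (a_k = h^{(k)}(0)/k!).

L = (-224 - 1024·x - 2048·x^2)·Dx + (48 + 704·x + 3072·x^2 + 4096·x^3)·Dx^2 + (-14 - 64·x - 128·x^2)·Dx^3 + (3 + 44·x + 192·x^2 + 256·x^3)·Dx^4  (order 4).
h: a_k = 0, -4, -1, 26/3, -1, -22/5, -14/3, …
ICs: h(0) = 0, h′(0) = -4, h′′(0) = -2, h′′′(0) = 52.

f: a_k = -1, -2, 2, -4, 10, -28, 84, …
g: a_k = -3, 0, 24, 0, -32, 0, 256/15, …
Sum ⇒ L₀ = lclm(L_f,L_g) in ℚ(x)⟨Dx⟩.
h=∫₀ˣh₀: take L = L₀·Dx.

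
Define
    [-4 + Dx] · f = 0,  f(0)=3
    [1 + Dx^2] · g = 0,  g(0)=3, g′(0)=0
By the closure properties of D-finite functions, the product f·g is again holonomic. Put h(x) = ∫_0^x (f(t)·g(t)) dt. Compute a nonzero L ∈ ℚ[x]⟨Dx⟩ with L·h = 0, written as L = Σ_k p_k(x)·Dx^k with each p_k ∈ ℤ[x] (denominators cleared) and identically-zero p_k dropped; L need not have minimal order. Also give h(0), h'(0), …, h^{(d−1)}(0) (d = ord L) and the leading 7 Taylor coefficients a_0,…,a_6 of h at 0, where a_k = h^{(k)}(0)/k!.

f: a_k = 3, 12, 24, 32, 32, 128/5, 256/15, …
g: a_k = 3, 0, -3/2, 0, 1/8, 0, -1/240, …
h₀=f·g: eliminate ⇒ L₀, order ≤ 1·2.
h=∫₀ˣh₀: take L = L₀·Dx.
L = 17·Dx - 8·Dx^2 + Dx^3  (order 3).
h: a_k = 0, 9, 18, 45/2, 39/2, 483/40, 101/20, …
ICs: h(0) = 0, h′(0) = 9, h′′(0) = 36.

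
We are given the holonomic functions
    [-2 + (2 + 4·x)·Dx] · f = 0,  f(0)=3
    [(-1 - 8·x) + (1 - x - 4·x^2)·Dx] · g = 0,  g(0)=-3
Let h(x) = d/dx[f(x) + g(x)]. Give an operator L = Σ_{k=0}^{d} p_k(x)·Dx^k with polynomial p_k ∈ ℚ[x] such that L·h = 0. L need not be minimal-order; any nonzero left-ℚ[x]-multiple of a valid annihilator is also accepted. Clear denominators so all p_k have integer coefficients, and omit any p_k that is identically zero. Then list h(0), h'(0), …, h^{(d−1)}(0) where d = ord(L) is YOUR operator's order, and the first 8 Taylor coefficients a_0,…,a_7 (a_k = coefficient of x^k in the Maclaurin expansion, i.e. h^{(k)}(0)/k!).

L = (-84 - 630·x - 1632·x^2 - 2112·x^3 - 1920·x^4) + (-51 - 678·x - 2781·x^2 - 5904·x^3 - 8208·x^4 - 5760·x^5)·Dx + (11 + 62·x + 117·x^2 - 102·x^3 - 1040·x^4 - 2016·x^5 - 1280·x^6)·Dx^2  (order 2).
h: a_k = 0, -33, -153/2, -711/2, -7695/8, -26253/8, -147483/16, -448647/16, …
ICs: h(0) = 0, h′(0) = -33.

f: a_k = 3, 3, -3/2, 3/2, -15/8, 21/8, -63/16, 99/16, …
g: a_k = -3, -3, -15, -27, -87, -195, -543, -1323, …
L₀ := lclm(L_f,L_g); ord L₀ ≤ 1+1.
Differentiate: ansatz ord ≤ ord L₀ ⇒ L.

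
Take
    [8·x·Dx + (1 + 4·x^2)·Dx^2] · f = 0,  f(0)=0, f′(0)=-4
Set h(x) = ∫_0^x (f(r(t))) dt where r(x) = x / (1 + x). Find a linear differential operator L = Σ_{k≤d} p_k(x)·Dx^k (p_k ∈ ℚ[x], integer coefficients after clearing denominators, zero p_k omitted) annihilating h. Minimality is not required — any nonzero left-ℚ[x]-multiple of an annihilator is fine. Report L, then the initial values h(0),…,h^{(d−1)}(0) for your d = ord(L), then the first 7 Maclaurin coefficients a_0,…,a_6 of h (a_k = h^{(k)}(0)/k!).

L = (2 + 10·x)·Dx^2 + (1 + 2·x + 5·x^2)·Dx^3  (order 3).
h: a_k = 0, 0, -2, 4/3, 1/3, -12/5, 38/15, …
ICs: h(0) = 0, h′(0) = 0, h′′(0) = -4.

f: a_k = 0, -4, 0, 16/3, 0, -64/5, 0, …
Substitute x→r, Dx→(1/r')Dx; clear ⇒ L₀.
h=∫₀ˣh₀: take L = L₀·Dx.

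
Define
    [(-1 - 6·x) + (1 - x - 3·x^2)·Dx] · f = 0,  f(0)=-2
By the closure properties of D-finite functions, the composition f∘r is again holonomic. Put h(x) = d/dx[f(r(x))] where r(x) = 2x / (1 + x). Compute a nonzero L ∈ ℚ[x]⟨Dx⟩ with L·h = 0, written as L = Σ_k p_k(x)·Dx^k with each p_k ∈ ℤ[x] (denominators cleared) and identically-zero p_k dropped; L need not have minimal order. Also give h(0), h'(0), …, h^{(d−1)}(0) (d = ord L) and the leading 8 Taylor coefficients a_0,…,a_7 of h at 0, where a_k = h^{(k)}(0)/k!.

L = (14 + 78·x + 546·x^2 + 338·x^3) + (-1 - 14·x + 182·x^3 + 169·x^4)·Dx  (order 1).
h: a_k = -4, -56, -156, -1456, -3380, -28392, -61516, -492128, …
ICs: h(0) = -4.

f: a_k = -2, -2, -8, -14, -38, -80, -194, -434, …
Change of var in L_f (x↦r) gives L₀.
h₀' ⇒ L via d/dx closure of L₀.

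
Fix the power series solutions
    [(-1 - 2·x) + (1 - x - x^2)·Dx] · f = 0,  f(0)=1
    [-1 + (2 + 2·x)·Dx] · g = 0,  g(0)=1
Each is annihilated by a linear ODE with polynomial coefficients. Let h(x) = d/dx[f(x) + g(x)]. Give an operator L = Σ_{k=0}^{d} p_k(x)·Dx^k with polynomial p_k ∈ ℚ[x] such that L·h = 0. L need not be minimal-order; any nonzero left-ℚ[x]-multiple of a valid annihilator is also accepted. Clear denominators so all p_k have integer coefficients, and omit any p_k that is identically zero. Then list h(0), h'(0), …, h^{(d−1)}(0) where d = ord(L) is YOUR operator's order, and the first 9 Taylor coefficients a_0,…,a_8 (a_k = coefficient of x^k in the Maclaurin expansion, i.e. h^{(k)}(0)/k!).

L = (-48 - 138·x - 156·x^2 - 84·x^3 - 30·x^4) + (-69 - 336·x - 615·x^2 - 576·x^3 - 321·x^4 - 90·x^5)·Dx + (18 + 42·x + 6·x^2 - 82·x^3 - 126·x^4 - 82·x^5 - 20·x^6)·Dx^2  (order 2).
h: a_k = 3/2, 15/4, 147/16, 635/32, 10275/256, 39873/512, 301287/2048, 1113683/4096, 32446755/65536, …
ICs: h(0) = 3/2, h′(0) = 15/4.

f: a_k = 1, 1, 2, 3, 5, 8, 13, 21, 34, …
g: a_k = 1, 1/2, -1/8, 1/16, -5/128, 7/256, -21/1024, 33/2048, -429/32768, …
h₀=f+g: left-lcm gives L₀, ord ≤ 2.
Derive L from L₀ (diff closure).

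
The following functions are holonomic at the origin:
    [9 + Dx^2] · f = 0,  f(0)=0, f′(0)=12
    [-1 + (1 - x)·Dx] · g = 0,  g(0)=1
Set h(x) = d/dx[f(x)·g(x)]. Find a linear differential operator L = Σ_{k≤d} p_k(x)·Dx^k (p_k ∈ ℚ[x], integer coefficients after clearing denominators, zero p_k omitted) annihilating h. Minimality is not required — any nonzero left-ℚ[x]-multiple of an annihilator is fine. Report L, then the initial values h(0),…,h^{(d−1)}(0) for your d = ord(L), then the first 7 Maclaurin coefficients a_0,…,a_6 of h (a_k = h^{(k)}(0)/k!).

L = (7 - 18·x + 9·x^2) + (-2 + 2·x)·Dx + (1 - 2·x + x^2)·Dx^2  (order 2).
h: a_k = 12, 24, -18, -24, 21/2, 63/5, 51/20, …
ICs: h(0) = 12, h′(0) = 24.

f: a_k = 0, 12, 0, -18, 0, 81/10, 0, …
g: a_k = 1, 1, 1, 1, 1, 1, 1, …
f·g: L₀ = L_f ⊗_s L_g, ord ≤ 2·1.
h=h₀': d/dx-closure on L₀ ⇒ L.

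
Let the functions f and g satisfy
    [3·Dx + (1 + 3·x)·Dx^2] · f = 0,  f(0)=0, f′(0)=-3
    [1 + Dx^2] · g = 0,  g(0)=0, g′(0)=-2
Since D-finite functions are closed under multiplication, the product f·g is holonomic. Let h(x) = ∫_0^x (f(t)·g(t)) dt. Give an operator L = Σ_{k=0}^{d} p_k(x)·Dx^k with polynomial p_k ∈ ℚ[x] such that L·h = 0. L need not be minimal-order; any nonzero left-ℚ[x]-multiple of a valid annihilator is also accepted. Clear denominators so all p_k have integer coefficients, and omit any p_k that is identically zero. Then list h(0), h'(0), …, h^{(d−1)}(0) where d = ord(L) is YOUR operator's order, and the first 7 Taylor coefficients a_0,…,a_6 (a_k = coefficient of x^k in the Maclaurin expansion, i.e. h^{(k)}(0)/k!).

L = (-203 - 222·x - 189·x^2 + 432·x^3 + 324·x^4)·Dx + (-84 - 108·x + 648·x^2 + 648·x^3)·Dx^2 + (-208 - 228·x - 54·x^2 + 864·x^3 + 648·x^4)·Dx^3 + (-84 - 108·x + 648·x^2 + 648·x^3)·Dx^4 + (-5 - 6·x + 135·x^2 + 432·x^3 + 324·x^4)·Dx^5  (order 5).
h: a_k = 0, 0, 0, 2, -9/4, 17/5, -13/2, …
ICs: h(0) = 0, h′(0) = 0, h′′(0) = 0, h′′′(0) = 12, h′′′′(0) = -54.

f: a_k = 0, -3, 9/2, -9, 81/4, -243/5, 243/2, …
g: a_k = 0, -2, 0, 1/3, 0, -1/60, 0, …
Sym-product of L_f,L_g gives L₀ (≤ ord 4).
∫: right-multiply L₀ by Dx.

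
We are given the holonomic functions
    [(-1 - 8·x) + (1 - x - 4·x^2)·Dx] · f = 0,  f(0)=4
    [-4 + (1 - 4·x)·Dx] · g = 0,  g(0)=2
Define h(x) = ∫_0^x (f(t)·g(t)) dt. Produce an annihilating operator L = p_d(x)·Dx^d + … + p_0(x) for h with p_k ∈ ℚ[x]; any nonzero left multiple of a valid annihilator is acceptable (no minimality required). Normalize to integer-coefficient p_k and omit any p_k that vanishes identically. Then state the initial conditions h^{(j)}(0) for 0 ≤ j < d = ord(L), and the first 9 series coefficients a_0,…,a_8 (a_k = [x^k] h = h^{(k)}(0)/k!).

L = (-5 + 48·x^2)·Dx + (1 - 5·x + 16·x^3)·Dx^2  (order 2).
h: a_k = 0, 8, 20, 200/3, 218, 744, 7700/3, 63048/7, 31965, …
ICs: h(0) = 0, h′(0) = 8.

f: a_k = 4, 4, 20, 36, 116, 260, 724, 1764, 4660, …
g: a_k = 2, 8, 32, 128, 512, 2048, 8192, 32768, 131072, …
Sym-product of L_f,L_g gives L₀ (≤ ord 1).
∫: right-multiply L₀ by Dx.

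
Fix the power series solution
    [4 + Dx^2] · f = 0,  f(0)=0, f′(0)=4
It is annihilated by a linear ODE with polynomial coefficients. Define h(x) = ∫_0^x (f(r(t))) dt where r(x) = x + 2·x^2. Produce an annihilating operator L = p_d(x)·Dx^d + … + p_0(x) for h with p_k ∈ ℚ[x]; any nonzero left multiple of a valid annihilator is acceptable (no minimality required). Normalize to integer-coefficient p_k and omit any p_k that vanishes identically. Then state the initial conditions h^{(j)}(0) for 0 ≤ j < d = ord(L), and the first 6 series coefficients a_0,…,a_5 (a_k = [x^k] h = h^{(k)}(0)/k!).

f: a_k = 0, 4, 0, -8/3, 0, 8/15, …
L₀ from L_f via x↦r, Dx↦r'^{-1}Dx.
Integrate: L := L₀·Dx.
L = (4 + 48·x + 192·x^2 + 256·x^3)·Dx - 4·Dx^2 + (1 + 4·x)·Dx^3  (order 3).
h: a_k = 0, 0, 2, 8/3, -2/3, -16/5, …
ICs: h(0) = 0, h′(0) = 0, h′′(0) = 4.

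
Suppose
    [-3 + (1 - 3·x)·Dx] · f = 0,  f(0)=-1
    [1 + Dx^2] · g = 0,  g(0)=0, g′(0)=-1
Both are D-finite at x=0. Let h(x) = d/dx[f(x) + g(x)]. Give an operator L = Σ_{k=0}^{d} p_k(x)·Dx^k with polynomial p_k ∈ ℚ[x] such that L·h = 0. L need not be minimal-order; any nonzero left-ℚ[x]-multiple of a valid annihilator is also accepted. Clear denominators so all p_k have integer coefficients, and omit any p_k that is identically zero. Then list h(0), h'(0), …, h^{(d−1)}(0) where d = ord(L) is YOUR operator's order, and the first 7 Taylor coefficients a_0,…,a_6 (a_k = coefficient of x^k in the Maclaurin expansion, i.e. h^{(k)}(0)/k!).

L = (654 - 36·x + 54·x^2) + (-55 + 171·x - 27·x^2 + 27·x^3)·Dx + (654 - 36·x + 54·x^2)·Dx^2 + (-55 + 171·x - 27·x^2 + 27·x^3)·Dx^3  (order 3).
h: a_k = -4, -18, -161/2, -324, -29161/24, -4374, -11022479/720, …
ICs: h(0) = -4, h′(0) = -18, h′′(0) = -161.

f: a_k = -1, -3, -9, -27, -81, -243, -729, …
g: a_k = 0, -1, 0, 1/6, 0, -1/120, 0, …
Weyl lclm of L_f,L_g ⇒ L₀ (ord ≤ 3).
Differentiate: ansatz ord ≤ ord L₀ ⇒ L.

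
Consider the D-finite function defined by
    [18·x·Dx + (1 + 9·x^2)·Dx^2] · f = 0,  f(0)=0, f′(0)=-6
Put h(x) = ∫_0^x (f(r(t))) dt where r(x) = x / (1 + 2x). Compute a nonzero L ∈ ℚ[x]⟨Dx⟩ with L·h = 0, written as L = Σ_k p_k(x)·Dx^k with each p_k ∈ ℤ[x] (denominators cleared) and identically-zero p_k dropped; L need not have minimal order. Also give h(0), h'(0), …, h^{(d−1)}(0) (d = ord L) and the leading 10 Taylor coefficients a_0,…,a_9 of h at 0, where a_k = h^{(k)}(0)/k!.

f: a_k = 0, -6, 0, 18, 0, -486/5, 0, 4374/7, 0, -4374, …
Substitute x→r, Dx→(1/r')Dx; clear ⇒ L₀.
h=∫₀ˣh₀: take L = L₀·Dx.
L = (4 + 26·x)·Dx^2 + (1 + 4·x + 13·x^2)·Dx^3  (order 3).
h: a_k = 0, 0, -3, 4, -3/2, -12, 199/5, -276/7, -4449/28, 2380/3, …
ICs: h(0) = 0, h′(0) = 0, h′′(0) = -6.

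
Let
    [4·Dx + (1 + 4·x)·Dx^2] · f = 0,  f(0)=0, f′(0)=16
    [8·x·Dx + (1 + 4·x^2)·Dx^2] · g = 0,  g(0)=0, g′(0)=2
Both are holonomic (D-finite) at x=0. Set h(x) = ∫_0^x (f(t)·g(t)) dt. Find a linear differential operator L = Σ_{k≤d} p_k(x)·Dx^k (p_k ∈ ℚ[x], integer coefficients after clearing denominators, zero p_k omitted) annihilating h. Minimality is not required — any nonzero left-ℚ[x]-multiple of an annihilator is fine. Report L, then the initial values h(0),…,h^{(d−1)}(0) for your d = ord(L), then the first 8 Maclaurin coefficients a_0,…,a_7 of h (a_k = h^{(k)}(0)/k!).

L = (96 + 640·x + 1408·x^2 + 7680·x^3 + 15360·x^4 + 26624·x^5 + 8192·x^7)·Dx^2 + (24 + 320·x + 2656·x^2 + 9728·x^3 + 28160·x^4 + 47616·x^5 + 71680·x^6 + 6144·x^7 + 28672·x^8)·Dx^3 + (12 + 104·x + 672·x^2 + 2976·x^3 + 8256·x^4 + 18048·x^5 + 24576·x^6 + 35328·x^7 + 6144·x^8 + 16384·x^9)·Dx^4 + (1 + 12·x + 68·x^2 + 256·x^3 + 696·x^4 + 1536·x^5 + 2688·x^6 + 3072·x^7 + 4224·x^8 + 1024·x^9 + 2048·x^10)·Dx^5  (order 5).
h: a_k = 0, 0, 0, 32/3, -16, 128/5, -640/9, 9728/45, …
ICs: h(0) = 0, h′(0) = 0, h′′(0) = 0, h′′′(0) = 64, h′′′′(0) = -384.

f: a_k = 0, 16, -32, 256/3, -256, 4096/5, -8192/3, 65536/7, …
g: a_k = 0, 2, 0, -8/3, 0, 32/5, 0, -128/7, …
Sym-product of L_f,L_g gives L₀ (≤ ord 4).
∫: right-multiply L₀ by Dx.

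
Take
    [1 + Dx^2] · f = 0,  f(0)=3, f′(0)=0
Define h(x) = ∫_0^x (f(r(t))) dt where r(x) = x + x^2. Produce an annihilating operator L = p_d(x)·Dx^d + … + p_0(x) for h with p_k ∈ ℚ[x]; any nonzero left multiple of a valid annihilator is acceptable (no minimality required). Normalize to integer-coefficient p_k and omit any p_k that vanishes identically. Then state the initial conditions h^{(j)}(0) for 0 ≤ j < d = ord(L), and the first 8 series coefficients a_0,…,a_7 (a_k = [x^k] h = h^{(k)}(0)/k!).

L = (1 + 6·x + 12·x^2 + 8·x^3)·Dx - 2·Dx^2 + (1 + 2·x)·Dx^3  (order 3).
h: a_k = 0, 3, 0, -1/2, -3/4, -11/40, 1/12, 179/1680, …
ICs: h(0) = 0, h′(0) = 3, h′′(0) = 0.

f: a_k = 3, 0, -3/2, 0, 1/8, 0, -1/240, 0, …
f∘r: x↦r, Dx↦Dx/r' in L_f ⇒ L₀.
∫: right-multiply L₀ by Dx.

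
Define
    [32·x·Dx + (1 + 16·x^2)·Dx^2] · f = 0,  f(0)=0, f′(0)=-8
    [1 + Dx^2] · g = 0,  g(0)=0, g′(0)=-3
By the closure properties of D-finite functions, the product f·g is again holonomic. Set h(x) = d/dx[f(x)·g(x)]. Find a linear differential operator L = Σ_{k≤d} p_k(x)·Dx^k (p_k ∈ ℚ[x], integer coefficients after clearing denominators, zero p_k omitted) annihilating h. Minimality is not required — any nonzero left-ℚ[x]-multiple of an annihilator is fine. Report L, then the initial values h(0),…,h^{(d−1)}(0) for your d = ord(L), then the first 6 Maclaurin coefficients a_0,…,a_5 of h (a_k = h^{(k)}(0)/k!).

f: a_k = 0, -8, 0, 128/3, 0, -2048/5, …
g: a_k = 0, -3, 0, 1/2, 0, -1/40, …
h₀=f·g: eliminate ⇒ L₀, order ≤ 2·2.
Derive L from L₀ (diff closure).
L = (209105 + 6893664·x^2 + 261353216·x^4 + 52248576·x^6 - 2162688·x^8 - 60817408·x^10 + 16777216·x^12) + (108608·x + 9933824·x^3 + 133857280·x^5 + 44564480·x^7 + 20971520·x^9 + 67108864·x^11)·Dx + (210210 + 6980800·x^2 + 263314944·x^4 + 66224128·x^6 + 4063232·x^8 - 54525952·x^10 + 33554432·x^12)·Dx^2 + (108608·x + 9933824·x^3 + 133857280·x^5 + 44564480·x^7 + 20971520·x^9 + 67108864·x^11)·Dx^3 + (1105 + 87136·x^2 + 1961728·x^4 + 13975552·x^6 + 6225920·x^8 + 6291456·x^10 + 16777216·x^12)·Dx^4  (order 4).
h: a_k = 0, 48, 0, -528, 0, 7502, …
ICs: h(0) = 0, h′(0) = 48, h′′(0) = 0, h′′′(0) = -3168.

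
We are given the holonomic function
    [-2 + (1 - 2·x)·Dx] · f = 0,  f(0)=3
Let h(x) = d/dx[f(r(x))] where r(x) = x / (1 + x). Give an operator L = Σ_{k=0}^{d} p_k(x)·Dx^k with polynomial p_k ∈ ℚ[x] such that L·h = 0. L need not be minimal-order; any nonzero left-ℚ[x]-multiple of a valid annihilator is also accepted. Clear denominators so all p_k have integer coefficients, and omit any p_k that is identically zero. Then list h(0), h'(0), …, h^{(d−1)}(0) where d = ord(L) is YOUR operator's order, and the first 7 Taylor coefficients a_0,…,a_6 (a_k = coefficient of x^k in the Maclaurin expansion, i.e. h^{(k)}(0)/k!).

L = 2 + (-1 + x)·Dx  (order 1).
h: a_k = 6, 12, 18, 24, 30, 36, 42, …
ICs: h(0) = 6.

f: a_k = 3, 6, 12, 24, 48, 96, 192, …
Substitute x→r, Dx→(1/r')Dx; clear ⇒ L₀.
Derive L from L₀ (diff closure).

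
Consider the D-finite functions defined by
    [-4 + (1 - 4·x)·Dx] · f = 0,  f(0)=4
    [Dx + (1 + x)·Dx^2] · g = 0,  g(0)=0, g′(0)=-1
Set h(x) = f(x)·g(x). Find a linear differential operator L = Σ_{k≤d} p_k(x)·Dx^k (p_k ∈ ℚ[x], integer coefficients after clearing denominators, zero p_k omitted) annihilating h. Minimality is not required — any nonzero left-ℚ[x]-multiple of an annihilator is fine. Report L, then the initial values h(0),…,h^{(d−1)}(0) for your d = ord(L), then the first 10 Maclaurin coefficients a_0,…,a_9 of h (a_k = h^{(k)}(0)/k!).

L = 4 + (7 + 12·x)·Dx + (-1 + 3·x + 4·x^2)·Dx^2  (order 2).
h: a_k = 0, -4, -14, -172/3, -685/3, -13712/15, -54838/15, -1535524/105, -12284087/210, -73704662/315, …
ICs: h(0) = 0, h′(0) = -4.

f: a_k = 4, 16, 64, 256, 1024, 4096, 16384, 65536, 262144, 1048576, …
g: a_k = 0, -1, 1/2, -1/3, 1/4, -1/5, 1/6, -1/7, 1/8, -1/9, …
Product ⇒ symmetric product L₀, ord ≤ 2.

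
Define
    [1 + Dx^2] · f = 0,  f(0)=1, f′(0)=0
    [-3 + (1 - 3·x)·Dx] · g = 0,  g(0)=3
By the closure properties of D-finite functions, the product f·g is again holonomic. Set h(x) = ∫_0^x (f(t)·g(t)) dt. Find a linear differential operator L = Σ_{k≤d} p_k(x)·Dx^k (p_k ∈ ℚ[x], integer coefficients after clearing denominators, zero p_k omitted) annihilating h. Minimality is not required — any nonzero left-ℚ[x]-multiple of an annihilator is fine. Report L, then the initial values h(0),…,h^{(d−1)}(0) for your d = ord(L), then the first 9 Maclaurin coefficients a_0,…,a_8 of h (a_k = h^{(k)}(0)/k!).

L = (-1 + 3·x)·Dx + 6·Dx^2 + (-1 + 3·x)·Dx^3  (order 3).
h: a_k = 0, 3, 9/2, 17/2, 153/8, 1837/40, 1837/16, 495989/1680, 495989/640, …
ICs: h(0) = 0, h′(0) = 3, h′′(0) = 9.

f: a_k = 1, 0, -1/2, 0, 1/24, 0, -1/720, 0, 1/40320, …
g: a_k = 3, 9, 27, 81, 243, 729, 2187, 6561, 19683, …
Sym-product of L_f,L_g gives L₀ (≤ ord 2).
h=∫₀ˣh₀: take L = L₀·Dx.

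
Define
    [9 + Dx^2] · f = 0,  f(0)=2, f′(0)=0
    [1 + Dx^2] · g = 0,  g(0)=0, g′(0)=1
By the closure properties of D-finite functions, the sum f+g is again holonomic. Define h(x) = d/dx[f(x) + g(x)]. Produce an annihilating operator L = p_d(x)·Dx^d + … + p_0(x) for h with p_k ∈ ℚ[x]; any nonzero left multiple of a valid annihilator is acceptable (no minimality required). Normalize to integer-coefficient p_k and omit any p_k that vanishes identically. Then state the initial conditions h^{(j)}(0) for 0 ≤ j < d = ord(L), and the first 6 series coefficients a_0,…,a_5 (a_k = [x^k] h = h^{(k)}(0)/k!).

L = 9 + 10·Dx^2 + Dx^4  (order 4).
h: a_k = 1, -18, -1/2, 27, 1/24, -243/20, …
ICs: h(0) = 1, h′(0) = -18, h′′(0) = -1, h′′′(0) = 162.

f: a_k = 2, 0, -9, 0, 27/4, 0, …
g: a_k = 0, 1, 0, -1/6, 0, 1/120, …
Weyl lclm of L_f,L_g ⇒ L₀ (ord ≤ 4).
Derive L from L₀ (diff closure).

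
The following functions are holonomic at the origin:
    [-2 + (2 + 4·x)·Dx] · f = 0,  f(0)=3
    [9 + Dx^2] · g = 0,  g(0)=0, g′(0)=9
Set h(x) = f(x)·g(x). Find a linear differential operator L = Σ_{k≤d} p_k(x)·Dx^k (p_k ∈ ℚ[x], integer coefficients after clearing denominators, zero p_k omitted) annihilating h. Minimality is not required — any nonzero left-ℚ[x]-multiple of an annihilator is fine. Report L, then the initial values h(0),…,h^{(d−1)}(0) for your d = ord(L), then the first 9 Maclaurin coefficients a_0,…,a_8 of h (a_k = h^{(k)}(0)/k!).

f: a_k = 3, 3, -3/2, 3/2, -15/8, 21/8, -63/16, 99/16, -1287/128, …
g: a_k = 0, 9, 0, -27/2, 0, 243/40, 0, -729/560, 0, …
L₀ := L_f ⊗_s L_g (sym. prod.), ord ≤ 2.
L = (12 + 36·x + 36·x^2) + (-2 - 4·x)·Dx + (1 + 4·x + 4·x^2)·Dx^2  (order 2).
h: a_k = 0, 27, 27, -54, -27, 108/5, 108/5, -162/7, 891/35, …
ICs: h(0) = 0, h′(0) = 27.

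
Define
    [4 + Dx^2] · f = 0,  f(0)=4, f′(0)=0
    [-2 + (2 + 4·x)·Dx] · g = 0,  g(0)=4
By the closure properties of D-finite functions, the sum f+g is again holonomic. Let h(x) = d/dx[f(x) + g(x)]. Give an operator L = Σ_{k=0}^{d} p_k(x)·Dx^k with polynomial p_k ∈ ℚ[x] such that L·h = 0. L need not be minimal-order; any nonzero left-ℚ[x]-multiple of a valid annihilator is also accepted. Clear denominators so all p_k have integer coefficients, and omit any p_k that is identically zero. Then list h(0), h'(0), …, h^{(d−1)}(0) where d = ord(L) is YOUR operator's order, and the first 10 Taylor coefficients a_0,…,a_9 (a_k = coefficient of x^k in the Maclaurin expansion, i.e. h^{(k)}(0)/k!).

L = (-76 - 64·x - 64·x^2) + (-28 - 120·x - 192·x^2 - 128·x^3)·Dx + (-19 - 16·x - 16·x^2)·Dx^2 + (-7 - 30·x - 48·x^2 - 32·x^3)·Dx^3  (order 3).
h: a_k = 4, -20, 6, 2/3, 35/2, -1009/30, 231/4, -134879/1260, 6435/32, -34460449/90720, …
ICs: h(0) = 4, h′(0) = -20, h′′(0) = 12.

f: a_k = 4, 0, -8, 0, 8/3, 0, -16/45, 0, 8/315, 0, …
g: a_k = 4, 4, -2, 2, -5/2, 7/2, -21/4, 33/4, -429/32, 715/32, …
Sum ⇒ L₀ = lclm(L_f,L_g) in ℚ(x)⟨Dx⟩.
Differentiate: ansatz ord ≤ ord L₀ ⇒ L.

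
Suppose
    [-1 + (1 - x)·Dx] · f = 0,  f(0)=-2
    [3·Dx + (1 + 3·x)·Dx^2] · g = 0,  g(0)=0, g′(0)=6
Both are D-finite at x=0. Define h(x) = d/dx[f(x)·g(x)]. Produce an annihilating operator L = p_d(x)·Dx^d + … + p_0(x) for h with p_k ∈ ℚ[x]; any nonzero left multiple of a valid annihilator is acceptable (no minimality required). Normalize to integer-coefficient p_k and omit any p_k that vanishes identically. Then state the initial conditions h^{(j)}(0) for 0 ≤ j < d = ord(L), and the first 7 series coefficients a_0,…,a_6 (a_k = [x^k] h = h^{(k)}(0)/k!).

f: a_k = -2, -2, -2, -2, -2, -2, -2, …
g: a_k = 0, 6, -9, 18, -81/2, 486/5, -243, …
f·g: L₀ = L_f ⊗_s L_g, ord ≤ 1·2.
h₀' ⇒ L via d/dx closure of L₀.
L = 12 + (-3 + 15·x)·Dx + (-1 - 2·x + 3·x^2)·Dx^2  (order 2).
h: a_k = -12, 12, -90, 204, -717, 10278/5, -31749/5, …
ICs: h(0) = -12, h′(0) = 12.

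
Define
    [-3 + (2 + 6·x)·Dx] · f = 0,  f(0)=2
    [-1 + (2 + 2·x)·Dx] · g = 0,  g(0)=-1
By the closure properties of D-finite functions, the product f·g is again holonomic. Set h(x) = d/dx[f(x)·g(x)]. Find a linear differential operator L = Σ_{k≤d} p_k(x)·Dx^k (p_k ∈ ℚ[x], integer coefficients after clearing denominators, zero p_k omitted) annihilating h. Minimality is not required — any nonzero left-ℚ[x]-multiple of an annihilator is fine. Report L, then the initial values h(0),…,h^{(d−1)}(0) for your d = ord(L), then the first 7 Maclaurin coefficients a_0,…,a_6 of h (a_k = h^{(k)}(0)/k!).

L = -1 + (-2 - 11·x - 18·x^2 - 9·x^3)·Dx  (order 1).
h: a_k = -4, 2, -6, 17, -95/2, 531/4, -1491/4, …
ICs: h(0) = -4.

f: a_k = 2, 3, -9/4, 27/8, -405/64, 1701/128, -15309/512, …
g: a_k = -1, -1/2, 1/8, -1/16, 5/128, -7/256, 21/1024, …
h₀=f·g: eliminate ⇒ L₀, order ≤ 1·1.
h=h₀': d/dx-closure on L₀ ⇒ L.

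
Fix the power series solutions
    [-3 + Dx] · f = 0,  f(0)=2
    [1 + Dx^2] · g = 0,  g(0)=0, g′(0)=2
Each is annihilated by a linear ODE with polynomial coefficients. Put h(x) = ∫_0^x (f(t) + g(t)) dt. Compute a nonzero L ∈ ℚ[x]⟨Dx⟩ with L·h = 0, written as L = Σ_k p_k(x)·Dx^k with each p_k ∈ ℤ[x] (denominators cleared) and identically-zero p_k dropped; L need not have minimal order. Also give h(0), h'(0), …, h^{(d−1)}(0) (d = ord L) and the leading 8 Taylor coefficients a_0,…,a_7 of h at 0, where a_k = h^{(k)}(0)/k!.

f: a_k = 2, 6, 9, 9, 27/4, 81/20, 81/40, 243/280, …
g: a_k = 0, 2, 0, -1/3, 0, 1/60, 0, -1/2520, …
Weyl lclm of L_f,L_g ⇒ L₀ (ord ≤ 3).
h=∫₀ˣh₀: take L = L₀·Dx.
L = -3·Dx + Dx^2 - 3·Dx^3 + Dx^4  (order 4).
h: a_k = 0, 2, 4, 3, 13/6, 27/20, 61/90, 81/280, …
ICs: h(0) = 0, h′(0) = 2, h′′(0) = 8, h′′′(0) = 18.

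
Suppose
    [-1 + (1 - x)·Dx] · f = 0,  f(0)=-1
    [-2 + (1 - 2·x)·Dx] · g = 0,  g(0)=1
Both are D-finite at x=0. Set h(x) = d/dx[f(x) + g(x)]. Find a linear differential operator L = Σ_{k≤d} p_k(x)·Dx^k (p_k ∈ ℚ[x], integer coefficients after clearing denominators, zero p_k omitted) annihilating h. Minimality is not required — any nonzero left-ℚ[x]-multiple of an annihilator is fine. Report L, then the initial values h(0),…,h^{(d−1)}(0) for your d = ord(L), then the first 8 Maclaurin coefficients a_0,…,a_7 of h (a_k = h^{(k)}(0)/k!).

L = 12 + (-9 + 12·x)·Dx + (1 - 3·x + 2·x^2)·Dx^2  (order 2).
h: a_k = 1, 6, 21, 60, 155, 378, 889, 2040, …
ICs: h(0) = 1, h′(0) = 6.

f: a_k = -1, -1, -1, -1, -1, -1, -1, -1, …
g: a_k = 1, 2, 4, 8, 16, 32, 64, 128, …
Weyl lclm of L_f,L_g ⇒ L₀ (ord ≤ 2).
Differentiate: ansatz ord ≤ ord L₀ ⇒ L.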